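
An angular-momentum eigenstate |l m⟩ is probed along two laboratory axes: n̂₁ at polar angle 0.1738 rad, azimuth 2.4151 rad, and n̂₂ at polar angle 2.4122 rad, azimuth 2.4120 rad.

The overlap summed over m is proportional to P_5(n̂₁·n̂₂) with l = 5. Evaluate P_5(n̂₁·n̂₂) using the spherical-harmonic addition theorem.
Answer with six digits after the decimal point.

Addition theorem: P_5(cos γ) = (4π/11) Σ_m Y*_{lm}(Ω₁) Y_{lm}(Ω₂), m = −5…5:
  m=-5: +0.000063-0.000034i × +0.053350+0.029588i = +0.000004+0.000000i  (running Σ = +0.000004+0.000000i)
  m=-4: -0.001257-0.000302i × +0.210479-0.047780i = -0.000279-0.000003i  (running Σ = -0.000275-0.000003i)
  m=-3: +0.007908+0.011346i × +0.237466-0.334051i = +0.005668+0.000053i  (running Σ = +0.005393+0.000049i)
  m=-2: +0.011208-0.094693i × -0.041731-0.372345i = -0.035726-0.000222i  (running Σ = -0.030333-0.000172i)
  m=-1: -0.297320+0.264204i × +0.046649+0.041712i = -0.024890-0.000077i  (running Σ = -0.055223-0.000249i)
  m=0: +0.735103-0.000000i × +0.387536+0.000000i = +0.284879+0.000000i  (running Σ = +0.229656-0.000249i)
  m=1: +0.297320+0.264204i × -0.046649+0.041712i = -0.024890+0.000077i  (running Σ = +0.204765-0.000172i)
  m=2: +0.011208+0.094693i × -0.041731+0.372345i = -0.035726+0.000222i  (running Σ = +0.169039+0.000049i)
  m=3: -0.007908+0.011346i × -0.237466-0.334051i = +0.005668-0.000053i  (running Σ = +0.174707-0.000003i)
  m=4: -0.001257+0.000302i × +0.210479+0.047780i = -0.000279+0.000003i  (running Σ = +0.174428+0.000000i)
  m=5: -0.000063-0.000034i × -0.053350+0.029588i = +0.000004-0.000000i  (running Σ = +0.174433+0.000000i)
Σ over m = +0.174433+0.000000i; ×(4π/11) → +0.199271+0.000000i. Real part: 0.199271

0.199271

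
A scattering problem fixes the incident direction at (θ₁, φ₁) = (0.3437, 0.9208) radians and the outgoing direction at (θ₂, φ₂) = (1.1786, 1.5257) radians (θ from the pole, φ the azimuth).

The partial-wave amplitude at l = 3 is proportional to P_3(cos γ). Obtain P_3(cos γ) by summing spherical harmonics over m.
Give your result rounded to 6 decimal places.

-0.339639

Expand P_3 via completeness: Σ_{m} conj(Y_{3,m}) at Ω₁ times Y_{3,m} at Ω₂ —
  m=-3: Y*=(-0.014830, 0.005910)  Y=(-0.044404, 0.326212)  product (-0.001269, -0.005100)
  m=-2: Y*=(-0.029228, 0.105278)  Y=(-0.332200, -0.030043)  product (0.012872, -0.034095)
  m=-1: Y*=(0.226207, 0.297563)  Y=(-0.003629, 0.080415)  product (-0.024749, 0.017111)
  m=+0: Y*=(0.503221, -0.000000)  Y=(-0.323716, 0.000000)  product (-0.162901, 0.000000)
  m=+1: Y*=(-0.226207, 0.297563)  Y=(0.003629, 0.080415)  product (-0.024749, -0.017111)
  m=+2: Y*=(-0.029228, -0.105278)  Y=(-0.332200, 0.030043)  product (0.012872, 0.034095)
  m=+3: Y*=(0.014830, 0.005910)  Y=(0.044404, 0.326212)  product (-0.001269, 0.005100)
Total Σ_m = (-0.189193, -0.000000). Multiply by 1.795196: (-0.339639, -0.000000). P_3(cos γ) = -0.339639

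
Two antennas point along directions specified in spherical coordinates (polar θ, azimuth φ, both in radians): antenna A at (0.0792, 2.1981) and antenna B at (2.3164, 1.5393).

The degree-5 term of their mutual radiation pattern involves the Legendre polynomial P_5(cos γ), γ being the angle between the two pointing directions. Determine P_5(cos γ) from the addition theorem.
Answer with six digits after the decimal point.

0.225883

Term-by-term m-sum for l=5 (normalisation 4π/11 = 1.142397):
  term(m=-5) = -0.00000 - 0.00000j   from Y*(Ω₁)=-0.00000 - 0.00000j, Y(Ω₂)=0.01558 - 0.09811j
  term(m=-4) = 0.00001 - 0.00001j   from Y*(Ω₁)=-0.00005 + 0.00003j, Y(Ω₂)=-0.28779 - 0.03645j
  term(m=-3) = -0.00023 + 0.00054j   from Y*(Ω₁)=0.00130 + 0.00042j, Y(Ω₂)=-0.04067 + 0.42913j
  term(m=-2) = -0.00124 - 0.00479j   from Y*(Ω₁)=-0.00651 - 0.01991j, Y(Ω₂)=0.23581 + 0.01487j
  term(m=-1) = -0.03671 - 0.02842j   from Y*(Ω₁)=-0.11639 + 0.16054j, Y(Ω₂)=-0.00737 + 0.23403j
  term(m=+0) = 0.27407 + 0.00000j   from Y*(Ω₁)=0.89209 + 0.00000j, Y(Ω₂)=0.30722 + 0.00000j
  term(m=+1) = -0.03671 + 0.02842j   from Y*(Ω₁)=0.11639 + 0.16054j, Y(Ω₂)=0.00737 + 0.23403j
  term(m=+2) = -0.00124 + 0.00479j   from Y*(Ω₁)=-0.00651 + 0.01991j, Y(Ω₂)=0.23581 - 0.01487j
  term(m=+3) = -0.00023 - 0.00054j   from Y*(Ω₁)=-0.00130 + 0.00042j, Y(Ω₂)=0.04067 + 0.42913j
  term(m=+4) = 0.00001 + 0.00001j   from Y*(Ω₁)=-0.00005 - 0.00003j, Y(Ω₂)=-0.28779 + 0.03645j
  term(m=+5) = -0.00000 + 0.00000j   from Y*(Ω₁)=0.00000 - 0.00000j, Y(Ω₂)=-0.01558 - 0.09811j
Accumulated sum 0.19773 + 0.00000j; after 4π/(2l+1) scaling, 0.22588 + 0.00000j ⇒ P_5 = 0.225883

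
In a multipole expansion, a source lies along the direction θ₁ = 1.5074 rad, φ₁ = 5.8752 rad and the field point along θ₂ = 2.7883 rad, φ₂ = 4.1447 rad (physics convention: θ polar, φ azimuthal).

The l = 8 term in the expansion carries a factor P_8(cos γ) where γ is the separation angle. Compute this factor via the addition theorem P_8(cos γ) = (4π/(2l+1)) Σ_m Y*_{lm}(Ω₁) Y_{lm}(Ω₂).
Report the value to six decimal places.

Summing Y*_{l m}(θ₁,φ₁)·Y_{l m}(θ₂,φ₂) over m ∈ [−8, 8]; prefactor 4π/(2·8+1) = 0.739198:
  m=-8: -0.50342 + 0.06187j × -0.00002 - 0.00010j = 0.00002 + 0.00005j  (running Σ = 0.00002 + 0.00005j)
  m=-7: -0.12357 - 0.03630j × 0.00085 - 0.00077j = -0.00013 + 0.00006j  (running Σ = -0.00012 + 0.00012j)
  m=-6: 0.26874 + 0.22347j × 0.00761 + 0.00206j = 0.00158 + 0.00225j  (running Σ = 0.00147 + 0.00237j)
  m=-5: 0.06779 + 0.13373j × 0.01152 + 0.03684j = -0.00415 + 0.00404j  (running Σ = -0.00268 + 0.00641j)
  m=-4: -0.01839 - 0.30035j × -0.08894 + 0.10561j = 0.03335 + 0.02477j  (running Σ = 0.03068 + 0.03118j)
  m=-3: 0.05415 - 0.14982j × -0.34770 - 0.04626j = -0.02576 + 0.04959j  (running Σ = 0.00492 + 0.08077j)
  m=-2: -0.19146 + 0.20354j × -0.24078 - 0.51759j = 0.15145 + 0.05009j  (running Σ = 0.15637 + 0.13086j)
  m=-1: -0.14978 + 0.06474j × 0.21480 - 0.33683j = -0.01037 + 0.06436j  (running Σ = 0.14600 + 0.19521j)
  m=0: 0.27309 + 0.00000j × -0.30752 + 0.00000j = -0.08398 + 0.00000j  (running Σ = 0.06202 + 0.19521j)
  m=1: 0.14978 + 0.06474j × -0.21480 - 0.33683j = -0.01037 - 0.06436j  (running Σ = 0.05165 + 0.13086j)
  m=2: -0.19146 - 0.20354j × -0.24078 + 0.51759j = 0.15145 - 0.05009j  (running Σ = 0.20310 + 0.08077j)
  m=3: -0.05415 - 0.14982j × 0.34770 - 0.04626j = -0.02576 - 0.04959j  (running Σ = 0.17734 + 0.03118j)
  m=4: -0.01839 + 0.30035j × -0.08894 - 0.10561j = 0.03335 - 0.02477j  (running Σ = 0.21070 + 0.00641j)
  m=5: -0.06779 + 0.13373j × -0.01152 + 0.03684j = -0.00415 - 0.00404j  (running Σ = 0.20655 + 0.00237j)
  m=6: 0.26874 - 0.22347j × 0.00761 - 0.00206j = 0.00158 - 0.00225j  (running Σ = 0.20814 + 0.00012j)
  m=7: 0.12357 - 0.03630j × -0.00085 - 0.00077j = -0.00013 - 0.00006j  (running Σ = 0.20800 + 0.00005j)
  m=8: -0.50342 - 0.06187j × -0.00002 + 0.00010j = 0.00002 - 0.00005j  (running Σ = 0.20802 + 0.00000j)
Total Σ_m = 0.20802 + 0.00000j. Multiply by 0.739198: 0.15377 + 0.00000j. P_8(cos γ) = 0.153767

0.153767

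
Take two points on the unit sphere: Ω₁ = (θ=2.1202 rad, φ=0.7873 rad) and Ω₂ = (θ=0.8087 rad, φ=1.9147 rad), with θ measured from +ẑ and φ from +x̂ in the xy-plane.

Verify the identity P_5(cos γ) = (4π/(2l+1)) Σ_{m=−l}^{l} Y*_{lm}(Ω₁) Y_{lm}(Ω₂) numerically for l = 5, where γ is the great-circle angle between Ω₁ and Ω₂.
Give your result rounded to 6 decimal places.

-0.172097

Summing Y*_{l m}(θ₁,φ₁)·Y_{l m}(θ₂,φ₂) over m ∈ [−5, 5]; prefactor 4π/(2·5+1) = 1.142397:
  m=-5: Y*=-0.146651-0.149467i  Y=-0.090925+0.013623i  product +0.015370+0.011592i
  m=-4: Y*=+0.405425+0.003084i  Y=+0.053819-0.272228i  product +0.022659-0.110202i
  m=-3: Y*=-0.221884+0.219366i  Y=+0.369781+0.221198i  product -0.130572+0.032037i
  m=-2: Y*=-0.000446+0.117139i  Y=-0.203493+0.167201i  product -0.019495-0.023911i
  m=-1: Y*=-0.242138-0.243061i  Y=+0.070435+0.196672i  product +0.030748-0.064742i
  m=+0: Y*=-0.036462-0.000000i  Y=-0.327249+0.000000i  product +0.011932+0.000000i
  m=+1: Y*=+0.242138-0.243061i  Y=-0.070435+0.196672i  product +0.030748+0.064742i
  m=+2: Y*=-0.000446-0.117139i  Y=-0.203493-0.167201i  product -0.019495+0.023911i
  m=+3: Y*=+0.221884+0.219366i  Y=-0.369781+0.221198i  product -0.130572-0.032037i
  m=+4: Y*=+0.405425-0.003084i  Y=+0.053819+0.272228i  product +0.022659+0.110202i
  m=+5: Y*=+0.146651-0.149467i  Y=+0.090925+0.013623i  product +0.015370-0.011592i
Accumulated sum -0.150646+0.000000i; after 4π/(2l+1) scaling, -0.172097+0.000000i ⇒ P_5 = -0.172097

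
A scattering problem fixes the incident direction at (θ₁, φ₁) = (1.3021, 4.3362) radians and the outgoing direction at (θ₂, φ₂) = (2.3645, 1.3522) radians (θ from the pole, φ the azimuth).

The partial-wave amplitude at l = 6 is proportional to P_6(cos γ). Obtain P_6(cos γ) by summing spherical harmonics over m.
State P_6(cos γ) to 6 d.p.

Term-by-term m-sum for l=6 (normalisation 4π/13 = 0.966644):
  m=-6: 0.24586 + 0.30013j × -0.01472 - 0.05551j = 0.01304 - 0.01807j  (running Σ = 0.01304 - 0.01807j)
  m=-5: -0.35242 + 0.11295j × -0.17961 + 0.09301j = 0.05279 - 0.05306j  (running Σ = 0.06583 - 0.07113j)
  m=-4: -0.00457 + 0.06913j × 0.25404 + 0.30382j = -0.02217 + 0.01617j  (running Σ = 0.04367 - 0.05496j)
  m=-3: -0.31161 - 0.14755j × 0.25302 - 0.32886j = -0.12737 + 0.06514j  (running Σ = -0.08370 + 0.01019j)
  m=-2: 0.02313 - 0.02166j × -0.05467 - 0.02555j = -0.00182 + 0.00059j  (running Σ = -0.08552 + 0.01078j)
  m=-1: -0.11814 - 0.29908j × 0.07695 - 0.34638j = -0.11269 + 0.01791j  (running Σ = -0.19820 + 0.02869j)
  m=0: 0.05825 + 0.00000j × -0.17023 + 0.00000j = -0.00992 + 0.00000j  (running Σ = -0.20812 + 0.02869j)
  m=1: 0.11814 - 0.29908j × -0.07695 - 0.34638j = -0.11269 - 0.01791j  (running Σ = -0.32081 + 0.01078j)
  m=2: 0.02313 + 0.02166j × -0.05467 + 0.02555j = -0.00182 - 0.00059j  (running Σ = -0.32262 + 0.01019j)
  m=3: 0.31161 - 0.14755j × -0.25302 - 0.32886j = -0.12737 - 0.06514j  (running Σ = -0.44999 - 0.05496j)
  m=4: -0.00457 - 0.06913j × 0.25404 - 0.30382j = -0.02217 - 0.01617j  (running Σ = -0.47215 - 0.07113j)
  m=5: 0.35242 + 0.11295j × 0.17961 + 0.09301j = 0.05279 + 0.05306j  (running Σ = -0.41936 - 0.01807j)
  m=6: 0.24586 - 0.30013j × -0.01472 + 0.05551j = 0.01304 + 0.01807j  (running Σ = -0.40632 + 0.00000j)
Accumulated sum -0.40632 + 0.00000j; after 4π/(2l+1) scaling, -0.39277 + 0.00000j ⇒ P_6 = -0.392768

-0.392768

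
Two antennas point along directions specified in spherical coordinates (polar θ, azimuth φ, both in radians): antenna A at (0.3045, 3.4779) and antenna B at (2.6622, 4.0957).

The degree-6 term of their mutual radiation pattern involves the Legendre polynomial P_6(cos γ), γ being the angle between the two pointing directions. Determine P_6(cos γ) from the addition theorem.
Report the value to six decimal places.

-0.232840

Expand P_6 via completeness: Σ_{m} conj(Y_{6,m}) at Ω₁ times Y_{6,m} at Ω₂ —
  term(m=-6) = -0.00000 + 0.00000j   from Y*(Ω₁)=-0.00015 + 0.00032j, Y(Ω₂)=0.00394 + 0.00247j
  term(m=-5) = 0.00012 + 0.00001j   from Y*(Ω₁)=0.00043 - 0.00384j, Y(Ω₂)=0.00180 + 0.03094j
  term(m=-4) = -0.00252 - 0.00200j   from Y*(Ω₁)=0.00581 + 0.02532j, Y(Ω₂)=-0.09658 + 0.07728j
  term(m=-3) = 0.01051 + 0.03620j   from Y*(Ω₁)=-0.06256 - 0.09937j, Y(Ω₂)=-0.30855 - 0.08848j
  term(m=-2) = 0.05808 - 0.16673j   from Y*(Ω₁)=0.27370 + 0.21801j, Y(Ω₂)=-0.16704 - 0.47611j
  term(m=-1) = -0.14948 + 0.10622j   from Y*(Ω₁)=-0.55957 - 0.19562j, Y(Ω₂)=0.17891 - 0.25237j
  term(m=+0) = -0.07429 + 0.00000j   from Y*(Ω₁)=0.24061 + 0.00000j, Y(Ω₂)=-0.30875 + 0.00000j
  term(m=+1) = -0.14948 - 0.10622j   from Y*(Ω₁)=0.55957 - 0.19562j, Y(Ω₂)=-0.17891 - 0.25237j
  term(m=+2) = 0.05808 + 0.16673j   from Y*(Ω₁)=0.27370 - 0.21801j, Y(Ω₂)=-0.16704 + 0.47611j
  term(m=+3) = 0.01051 - 0.03620j   from Y*(Ω₁)=0.06256 - 0.09937j, Y(Ω₂)=0.30855 - 0.08848j
  term(m=+4) = -0.00252 + 0.00200j   from Y*(Ω₁)=0.00581 - 0.02532j, Y(Ω₂)=-0.09658 - 0.07728j
  term(m=+5) = 0.00012 - 0.00001j   from Y*(Ω₁)=-0.00043 - 0.00384j, Y(Ω₂)=-0.00180 + 0.03094j
  term(m=+6) = -0.00000 - 0.00000j   from Y*(Ω₁)=-0.00015 - 0.00032j, Y(Ω₂)=0.00394 - 0.00247j
Accumulated sum -0.24087 + 0.00000j; after 4π/(2l+1) scaling, -0.23284 + 0.00000j ⇒ P_6 = -0.232840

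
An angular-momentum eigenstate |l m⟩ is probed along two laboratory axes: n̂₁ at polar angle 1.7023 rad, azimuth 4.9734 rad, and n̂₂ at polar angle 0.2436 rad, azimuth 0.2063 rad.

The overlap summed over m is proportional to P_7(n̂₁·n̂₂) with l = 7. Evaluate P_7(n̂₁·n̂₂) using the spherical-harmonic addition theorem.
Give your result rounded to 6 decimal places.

Summing Y*_{l m}(θ₁,φ₁)·Y_{l m}(θ₂,φ₂) over m ∈ [−7, 7]; prefactor 4π/(2·7+1) = 0.837758:
  [-7]  conj(Y_{7,-7})(Ω₁) = -0.45522 - 0.11929j ; Y_{7,-7}(Ω₂) = 0.00000 - 0.00002j ; Δ = -0.00000 + 0.00001j
  [-6]  conj(Y_{7,-6})(Ω₁) = 0.00110 + 0.23289j ; Y_{7,-6}(Ω₂) = 0.00012 - 0.00034j ; Δ = 0.00008 + 0.00003j
  [-5]  conj(Y_{7,-5})(Ω₁) = -0.26325 + 0.07165j ; Y_{7,-5}(Ω₂) = 0.00173 - 0.00289j ; Δ = -0.00025 + 0.00088j
  [-4]  conj(Y_{7,-4})(Ω₁) = 0.12974 + 0.22308j ; Y_{7,-4}(Ω₂) = 0.01512 - 0.01637j ; Δ = 0.00561 + 0.00125j
  [-3]  conj(Y_{7,-3})(Ω₁) = -0.14505 + 0.14573j ; Y_{7,-3}(Ω₂) = 0.08559 - 0.06096j ; Δ = -0.00353 + 0.02131j
  [-2]  conj(Y_{7,-2})(Ω₁) = 0.22985 + 0.13222j ; Y_{7,-2}(Ω₂) = 0.30949 - 0.13547j ; Δ = 0.08905 + 0.00978j
  [-1]  conj(Y_{7,-1})(Ω₁) = -0.04613 + 0.17270j ; Y_{7,-1}(Ω₂) = 0.62526 - 0.13085j ; Δ = -0.00624 + 0.11402j
  [+0]  conj(Y_{7,0})(Ω₁) = 0.26670 + 0.00000j ; Y_{7,0}(Ω₂) = 0.35519 + 0.00000j ; Δ = 0.09473 + 0.00000j
  [+1]  conj(Y_{7,1})(Ω₁) = 0.04613 + 0.17270j ; Y_{7,1}(Ω₂) = -0.62526 - 0.13085j ; Δ = -0.00624 - 0.11402j
  [+2]  conj(Y_{7,2})(Ω₁) = 0.22985 - 0.13222j ; Y_{7,2}(Ω₂) = 0.30949 + 0.13547j ; Δ = 0.08905 - 0.00978j
  [+3]  conj(Y_{7,3})(Ω₁) = 0.14505 + 0.14573j ; Y_{7,3}(Ω₂) = -0.08559 - 0.06096j ; Δ = -0.00353 - 0.02131j
  [+4]  conj(Y_{7,4})(Ω₁) = 0.12974 - 0.22308j ; Y_{7,4}(Ω₂) = 0.01512 + 0.01637j ; Δ = 0.00561 - 0.00125j
  [+5]  conj(Y_{7,5})(Ω₁) = 0.26325 + 0.07165j ; Y_{7,5}(Ω₂) = -0.00173 - 0.00289j ; Δ = -0.00025 - 0.00088j
  [+6]  conj(Y_{7,6})(Ω₁) = 0.00110 - 0.23289j ; Y_{7,6}(Ω₂) = 0.00012 + 0.00034j ; Δ = 0.00008 - 0.00003j
  [+7]  conj(Y_{7,7})(Ω₁) = 0.45522 - 0.11929j ; Y_{7,7}(Ω₂) = -0.00000 - 0.00002j ; Δ = -0.00000 - 0.00001j
Total Σ_m = 0.26415 + 0.00000j. Multiply by 0.837758: 0.22129 + 0.00000j. P_7(cos γ) = 0.221293

0.221293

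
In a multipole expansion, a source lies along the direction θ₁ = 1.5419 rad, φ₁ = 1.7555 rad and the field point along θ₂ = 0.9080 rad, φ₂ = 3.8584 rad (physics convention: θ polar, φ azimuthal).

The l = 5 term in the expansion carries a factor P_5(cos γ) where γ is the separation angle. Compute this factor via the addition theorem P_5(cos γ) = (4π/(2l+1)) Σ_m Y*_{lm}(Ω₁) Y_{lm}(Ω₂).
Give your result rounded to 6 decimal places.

-0.292574

Addition theorem: P_5(cos γ) = (4π/11) Σ_m Y*_{lm}(Ω₁) Y_{lm}(Ω₂), m = −5…5:
  [-5]  conj(Y_{5,-5})(Ω₁) = (-0.369479, 0.279296) ; Y_{5,-5}(Ω₂) = (0.127661, -0.060482) ; Δ = (-0.030276, 0.058002)
  [-4]  conj(Y_{5,-4})(Ω₁) = (0.031297, 0.028509) ; Y_{5,-4}(Ω₂) = (-0.335661, -0.094475) ; Δ = (-0.007812, -0.012526)
  [-3]  conj(Y_{5,-3})(Ω₁) = (-0.180438, 0.291604) ; Y_{5,-3}(Ω₂) = (0.223447, 0.341332) ; Δ = (-0.139852, 0.003569)
  [-2]  conj(Y_{5,-2})(Ω₁) = (0.045510, 0.017621) ; Y_{5,-2}(Ω₂) = (0.012040, -0.087215) ; Δ = (0.002085, -0.003757)
  [-1]  conj(Y_{5,-1})(Ω₁) = (-0.058111, 0.311029) ; Y_{5,-1}(Ω₂) = (0.245586, -0.214013) ; Δ = (0.052293, 0.088821)
  [+0]  conj(Y_{5,0})(Ω₁) = (0.050487, -0.000000) ; Y_{5,0}(Ω₂) = (-0.177907, 0.000000) ; Δ = (-0.008982, 0.000000)
  [+1]  conj(Y_{5,1})(Ω₁) = (0.058111, 0.311029) ; Y_{5,1}(Ω₂) = (-0.245586, -0.214013) ; Δ = (0.052293, -0.088821)
  [+2]  conj(Y_{5,2})(Ω₁) = (0.045510, -0.017621) ; Y_{5,2}(Ω₂) = (0.012040, 0.087215) ; Δ = (0.002085, 0.003757)
  [+3]  conj(Y_{5,3})(Ω₁) = (0.180438, 0.291604) ; Y_{5,3}(Ω₂) = (-0.223447, 0.341332) ; Δ = (-0.139852, -0.003569)
  [+4]  conj(Y_{5,4})(Ω₁) = (0.031297, -0.028509) ; Y_{5,4}(Ω₂) = (-0.335661, 0.094475) ; Δ = (-0.007812, 0.012526)
  [+5]  conj(Y_{5,5})(Ω₁) = (0.369479, 0.279296) ; Y_{5,5}(Ω₂) = (-0.127661, -0.060482) ; Δ = (-0.030276, -0.058002)
Total Σ_m = (-0.256105, 0.000000). Multiply by 1.142397: (-0.292574, 0.000000). P_5(cos γ) = -0.292574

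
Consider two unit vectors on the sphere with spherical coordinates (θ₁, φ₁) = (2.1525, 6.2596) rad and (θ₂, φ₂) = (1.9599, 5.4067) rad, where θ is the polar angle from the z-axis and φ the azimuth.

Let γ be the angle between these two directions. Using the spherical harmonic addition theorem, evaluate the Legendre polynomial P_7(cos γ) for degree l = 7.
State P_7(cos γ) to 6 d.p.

Summing Y*_{l m}(θ₁,φ₁)·Y_{l m}(θ₂,φ₂) over m ∈ [−7, 7]; prefactor 4π/(2·7+1) = 0.837758:
  m=-7: +0.140212-0.023361i × +0.287115-0.042744i = +0.039258-0.012701i  (running Σ = +0.039258-0.012701i)
  m=-6: -0.346256+0.049329i × -0.231442+0.380453i = +0.061371-0.143151i  (running Σ = +0.100629-0.155852i)
  m=-5: +0.433938-0.051411i × -0.070208-0.204997i = -0.041005-0.085347i  (running Σ = +0.059624-0.241198i)
  m=-4: -0.180887+0.017116i × -0.215255-0.082093i = +0.040342+0.011165i  (running Σ = +0.099966-0.230033i)
  m=-3: -0.250526+0.017756i × +0.270156-0.151873i = -0.064985+0.042845i  (running Σ = +0.034981-0.187188i)
  m=-2: +0.310243-0.014645i × +0.019619-0.106499i = +0.004527-0.033328i  (running Σ = +0.039508-0.220516i)
  m=-1: +0.130460-0.003078i × +0.206282+0.247754i = +0.027674+0.031687i  (running Σ = +0.067182-0.188829i)
  m=0: -0.327927-0.000000i × +0.071013+0.000000i = -0.023287-0.000000i  (running Σ = +0.043895-0.188829i)
  m=1: -0.130460-0.003078i × -0.206282+0.247754i = +0.027674-0.031687i  (running Σ = +0.071569-0.220516i)
  m=2: +0.310243+0.014645i × +0.019619+0.106499i = +0.004527+0.033328i  (running Σ = +0.076096-0.187188i)
  m=3: +0.250526+0.017756i × -0.270156-0.151873i = -0.064985-0.042845i  (running Σ = +0.011112-0.230033i)
  m=4: -0.180887-0.017116i × -0.215255+0.082093i = +0.040342-0.011165i  (running Σ = +0.051453-0.241198i)
  m=5: -0.433938-0.051411i × +0.070208-0.204997i = -0.041005+0.085347i  (running Σ = +0.010448-0.155852i)
  m=6: -0.346256-0.049329i × -0.231442-0.380453i = +0.061371+0.143151i  (running Σ = +0.071819-0.012701i)
  m=7: -0.140212-0.023361i × -0.287115-0.042744i = +0.039258+0.012701i  (running Σ = +0.111077-0.000000i)
Total Σ_m = +0.111077-0.000000i. Multiply by 0.837758: +0.093056-0.000000i. P_7(cos γ) = 0.093056

0.093056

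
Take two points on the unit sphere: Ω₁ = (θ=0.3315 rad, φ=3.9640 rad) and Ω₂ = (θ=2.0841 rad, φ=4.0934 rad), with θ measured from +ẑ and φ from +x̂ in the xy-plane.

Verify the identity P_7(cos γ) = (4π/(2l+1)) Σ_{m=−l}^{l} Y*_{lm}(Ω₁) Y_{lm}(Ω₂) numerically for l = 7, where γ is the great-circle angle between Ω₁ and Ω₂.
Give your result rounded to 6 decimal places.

Addition theorem: P_7(cos γ) = (4π/15) Σ_m Y*_{lm}(Ω₁) Y_{lm}(Ω₂), m = −7…7:
  [-7]  conj(Y_{7,-7})(Ω₁) = (-0.000167, 0.000097) ; Y_{7,-7}(Ω₂) = (-0.176818, 0.070514) ; Δ = (0.000023, -0.000029)
  [-6]  conj(Y_{7,-6})(Ω₁) = (0.000463, -0.002051) ; Y_{7,-6}(Ω₂) = (-0.337518, -0.217455) ; Δ = (-0.000602, 0.000592)
  [-5]  conj(Y_{7,-5})(Ω₁) = (0.008041, 0.011745) ; Y_{7,-5}(Ω₂) = (-0.018324, -0.392529) ; Δ = (0.004463, -0.003372)
  [-4]  conj(Y_{7,-4})(Ω₁) = (-0.066402, -0.009902) ; Y_{7,-4}(Ω₂) = (0.022001, -0.017275) ; Δ = (-0.001632, 0.000929)
  [-3]  conj(Y_{7,-3})(Ω₁) = (0.173687, -0.138844) ; Y_{7,-3}(Ω₂) = (-0.322743, -0.094966) ; Δ = (-0.069242, 0.028317)
  [-2]  conj(Y_{7,-2})(Ω₁) = (-0.035880, 0.483860) ; Y_{7,-2}(Ω₂) = (-0.061146, -0.176889) ; Δ = (0.087783, -0.023240)
  [-1]  conj(Y_{7,-1})(Ω₁) = (-0.376515, -0.405469) ; Y_{7,-1}(Ω₂) = (-0.154509, 0.216890) ; Δ = (0.146117, -0.019014)
  [+0]  conj(Y_{7,0})(Ω₁) = (-0.046808, -0.000000) ; Y_{7,0}(Ω₂) = (-0.223906, 0.000000) ; Δ = (0.010481, 0.000000)
  [+1]  conj(Y_{7,1})(Ω₁) = (0.376515, -0.405469) ; Y_{7,1}(Ω₂) = (0.154509, 0.216890) ; Δ = (0.146117, 0.019014)
  [+2]  conj(Y_{7,2})(Ω₁) = (-0.035880, -0.483860) ; Y_{7,2}(Ω₂) = (-0.061146, 0.176889) ; Δ = (0.087783, 0.023240)
  [+3]  conj(Y_{7,3})(Ω₁) = (-0.173687, -0.138844) ; Y_{7,3}(Ω₂) = (0.322743, -0.094966) ; Δ = (-0.069242, -0.028317)
  [+4]  conj(Y_{7,4})(Ω₁) = (-0.066402, 0.009902) ; Y_{7,4}(Ω₂) = (0.022001, 0.017275) ; Δ = (-0.001632, -0.000929)
  [+5]  conj(Y_{7,5})(Ω₁) = (-0.008041, 0.011745) ; Y_{7,5}(Ω₂) = (0.018324, -0.392529) ; Δ = (0.004463, 0.003372)
  [+6]  conj(Y_{7,6})(Ω₁) = (0.000463, 0.002051) ; Y_{7,6}(Ω₂) = (-0.337518, 0.217455) ; Δ = (-0.000602, -0.000592)
  [+7]  conj(Y_{7,7})(Ω₁) = (0.000167, 0.000097) ; Y_{7,7}(Ω₂) = (0.176818, 0.070514) ; Δ = (0.000023, 0.000029)
Σ over m = (0.344300, 0.000000); ×(4π/15) → (0.288440, 0.000000). Real part: 0.288440

0.288440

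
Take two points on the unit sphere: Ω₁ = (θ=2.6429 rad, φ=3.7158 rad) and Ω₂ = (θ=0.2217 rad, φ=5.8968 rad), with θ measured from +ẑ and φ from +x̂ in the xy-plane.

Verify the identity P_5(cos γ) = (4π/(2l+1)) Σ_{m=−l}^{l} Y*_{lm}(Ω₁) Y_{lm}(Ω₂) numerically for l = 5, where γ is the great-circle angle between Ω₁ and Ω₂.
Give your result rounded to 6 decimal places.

-0.078326

Expand P_5 via completeness: Σ_{m} conj(Y_{5,m}) at Ω₁ times Y_{5,m} at Ω₂ —
  term(m=-5) = -0.00000 + 0.00000j   from Y*(Ω₁)=0.01119 - 0.00310j, Y(Ω₂)=-0.00008 + 0.00022j
  term(m=-4) = 0.00017 + 0.00015j   from Y*(Ω₁)=0.04478 - 0.05044j, Y(Ω₂)=0.00008 + 0.00335j
  term(m=-3) = 0.00605 - 0.00161j   from Y*(Ω₁)=0.03401 - 0.22228j, Y(Ω₂)=0.01113 + 0.02550j
  term(m=-2) = 0.02277 - 0.06229j   from Y*(Ω₁)=-0.18336 - 0.40797j, Y(Ω₂)=0.10617 + 0.10352j
  term(m=-1) = -0.11150 - 0.15946j   from Y*(Ω₁)=-0.34648 - 0.22414j, Y(Ω₂)=0.43676 + 0.17769j
  term(m=+0) = 0.09646 + 0.00000j   from Y*(Ω₁)=0.15544 + 0.00000j, Y(Ω₂)=0.62060 + 0.00000j
  term(m=+1) = -0.11150 + 0.15946j   from Y*(Ω₁)=0.34648 - 0.22414j, Y(Ω₂)=-0.43676 + 0.17769j
  term(m=+2) = 0.02277 + 0.06229j   from Y*(Ω₁)=-0.18336 + 0.40797j, Y(Ω₂)=0.10617 - 0.10352j
  term(m=+3) = 0.00605 + 0.00161j   from Y*(Ω₁)=-0.03401 - 0.22228j, Y(Ω₂)=-0.01113 + 0.02550j
  term(m=+4) = 0.00017 - 0.00015j   from Y*(Ω₁)=0.04478 + 0.05044j, Y(Ω₂)=0.00008 - 0.00335j
  term(m=+5) = -0.00000 - 0.00000j   from Y*(Ω₁)=-0.01119 - 0.00310j, Y(Ω₂)=0.00008 + 0.00022j
Σ over m = -0.06856 + 0.00000j; ×(4π/11) → -0.07833 + 0.00000j. Real part: -0.078326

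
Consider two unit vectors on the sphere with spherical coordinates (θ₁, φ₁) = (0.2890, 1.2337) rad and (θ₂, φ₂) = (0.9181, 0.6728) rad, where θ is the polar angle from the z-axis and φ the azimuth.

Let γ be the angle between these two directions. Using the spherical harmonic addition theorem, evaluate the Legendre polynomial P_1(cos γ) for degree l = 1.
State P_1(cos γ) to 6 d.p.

0.773866

Term-by-term m-sum for l=1 (normalisation 4π/3 = 4.188790):
  [-1]  conj(Y_{1,-1})(Ω₁) = (0.032567, 0.092922) ; Y_{1,-1}(Ω₂) = (0.214663, -0.171048) ; Δ = (0.022885, 0.014376)
  [+0]  conj(Y_{1,0})(Ω₁) = (0.468340, -0.000000) ; Y_{1,0}(Ω₂) = (0.296743, 0.000000) ; Δ = (0.138977, 0.000000)
  [+1]  conj(Y_{1,1})(Ω₁) = (-0.032567, 0.092922) ; Y_{1,1}(Ω₂) = (-0.214663, -0.171048) ; Δ = (0.022885, -0.014376)
Σ over m = (0.184747, 0.000000); ×(4π/3) → (0.773866, 0.000000). Real part: 0.773866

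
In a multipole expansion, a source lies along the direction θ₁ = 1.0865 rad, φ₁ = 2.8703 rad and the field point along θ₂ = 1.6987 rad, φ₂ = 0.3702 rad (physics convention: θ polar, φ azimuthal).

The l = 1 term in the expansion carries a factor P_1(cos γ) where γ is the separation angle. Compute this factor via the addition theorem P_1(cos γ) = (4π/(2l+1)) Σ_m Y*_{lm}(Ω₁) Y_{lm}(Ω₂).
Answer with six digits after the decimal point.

Expand P_1 via completeness: Σ_{m} conj(Y_{1,m}) at Ω₁ times Y_{1,m} at Ω₂ —
  term(m=-1) = -0.08395 + 0.06270j   from Y*(Ω₁)=-0.29458 + 0.08194j, Y(Ω₂)=0.31946 - 0.12398j
  term(m=+0) = -0.01418 + 0.00000j   from Y*(Ω₁)=0.22749 + 0.00000j, Y(Ω₂)=-0.06232 + 0.00000j
  term(m=+1) = -0.08395 - 0.06270j   from Y*(Ω₁)=0.29458 + 0.08194j, Y(Ω₂)=-0.31946 - 0.12398j
Total Σ_m = -0.18207 + 0.00000j. Multiply by 4.188790: -0.76266 + 0.00000j. P_1(cos γ) = -0.762663

-0.762663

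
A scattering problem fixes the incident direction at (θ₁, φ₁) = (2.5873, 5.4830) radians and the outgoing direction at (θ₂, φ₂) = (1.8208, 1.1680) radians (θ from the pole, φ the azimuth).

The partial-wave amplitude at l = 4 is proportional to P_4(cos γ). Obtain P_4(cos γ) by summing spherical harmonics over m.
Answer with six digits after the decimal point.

Term-by-term m-sum for l=4 (normalisation 4π/9 = 1.396263):
  m=-4: Y*=-0.033904+0.002008i  Y=-0.015748+0.389697i  product -0.000248-0.013244i
  m=-3: Y*=+0.114492+0.104759i  Y=+0.263384-0.099863i  product +0.040617+0.016158i
  m=-2: Y*=-0.011128-0.376165i  Y=+0.124327+0.129453i  product +0.047312-0.048208i
  m=-1: Y*=-0.303920+0.313044i  Y=+0.114316-0.268289i  product +0.049243+0.117324i
  m=+0: Y*=-0.041809-0.000000i  Y=+0.136973+0.000000i  product -0.005727-0.000000i
  m=+1: Y*=+0.303920+0.313044i  Y=-0.114316-0.268289i  product +0.049243-0.117324i
  m=+2: Y*=-0.011128+0.376165i  Y=+0.124327-0.129453i  product +0.047312+0.048208i
  m=+3: Y*=-0.114492+0.104759i  Y=-0.263384-0.099863i  product +0.040617-0.016158i
  m=+4: Y*=-0.033904-0.002008i  Y=-0.015748-0.389697i  product -0.000248+0.013244i
Total Σ_m = +0.268120-0.000000i. Multiply by 1.396263: +0.374367-0.000000i. P_4(cos γ) = 0.374367

0.374367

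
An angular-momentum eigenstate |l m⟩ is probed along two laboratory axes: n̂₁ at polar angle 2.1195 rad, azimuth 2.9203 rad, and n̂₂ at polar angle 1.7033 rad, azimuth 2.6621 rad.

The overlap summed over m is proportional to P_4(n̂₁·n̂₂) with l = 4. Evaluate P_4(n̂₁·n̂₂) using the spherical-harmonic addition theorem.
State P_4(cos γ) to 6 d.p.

0.130528

Expand P_4 via completeness: Σ_{m} conj(Y_{4,m}) at Ω₁ times Y_{4,m} at Ω₂ —
  [-4]  conj(Y_{4,-4})(Ω₁) = +0.148478-0.181512i ; Y_{4,-4}(Ω₂) = -0.145358+0.401730i ; Δ = +0.051336+0.086032i
  [-3]  conj(Y_{4,-3})(Ω₁) = +0.319358-0.249846i ; Y_{4,-3}(Ω₂) = +0.021248+0.159648i ; Δ = +0.046673+0.045676i
  [-2]  conj(Y_{4,-2})(Ω₁) = +0.199001-0.094315i ; Y_{4,-2}(Ω₂) = -0.165714-0.236189i ; Δ = -0.055254-0.031373i
  [-1]  conj(Y_{4,-1})(Ω₁) = -0.225047+0.050630i ; Y_{4,-1}(Ω₂) = -0.158188-0.082252i ; Δ = +0.039764+0.010501i
  [+0]  conj(Y_{4,0})(Ω₁) = -0.271983-0.000000i ; Y_{4,0}(Ω₂) = +0.263091+0.000000i ; Δ = -0.071556-0.000000i
  [+1]  conj(Y_{4,1})(Ω₁) = +0.225047+0.050630i ; Y_{4,1}(Ω₂) = +0.158188-0.082252i ; Δ = +0.039764-0.010501i
  [+2]  conj(Y_{4,2})(Ω₁) = +0.199001+0.094315i ; Y_{4,2}(Ω₂) = -0.165714+0.236189i ; Δ = -0.055254+0.031373i
  [+3]  conj(Y_{4,3})(Ω₁) = -0.319358-0.249846i ; Y_{4,3}(Ω₂) = -0.021248+0.159648i ; Δ = +0.046673-0.045676i
  [+4]  conj(Y_{4,4})(Ω₁) = +0.148478+0.181512i ; Y_{4,4}(Ω₂) = -0.145358-0.401730i ; Δ = +0.051336-0.086032i
Total Σ_m = +0.093484+0.000000i. Multiply by 1.396263: +0.130528+0.000000i. P_4(cos γ) = 0.130528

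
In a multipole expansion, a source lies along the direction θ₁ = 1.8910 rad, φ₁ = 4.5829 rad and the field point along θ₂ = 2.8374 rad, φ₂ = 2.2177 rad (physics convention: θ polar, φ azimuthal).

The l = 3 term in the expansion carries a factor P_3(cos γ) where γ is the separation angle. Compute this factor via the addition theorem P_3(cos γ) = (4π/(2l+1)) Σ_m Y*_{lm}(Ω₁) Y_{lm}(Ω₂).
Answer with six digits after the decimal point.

Summing Y*_{l m}(θ₁,φ₁)·Y_{l m}(θ₂,φ₂) over m ∈ [−3, 3]; prefactor 4π/(2·3+1) = 1.795196:
  m=-3: Y*=(0.135138, 0.330198)  Y=(0.010453, -0.004053)  product (0.002751, 0.002904)
  m=-2: Y*=(0.280145, -0.074218)  Y=(0.023922, -0.084143)  product (0.000457, -0.025348)
  m=-1: Y*=(0.019989, 0.153501)  Y=(-0.207201, -0.274319)  product (0.037967, -0.037289)
  m=+0: Y*=(0.294196, -0.000000)  Y=(-0.552376, 0.000000)  product (-0.162507, 0.000000)
  m=+1: Y*=(-0.019989, 0.153501)  Y=(0.207201, -0.274319)  product (0.037967, 0.037289)
  m=+2: Y*=(0.280145, 0.074218)  Y=(0.023922, 0.084143)  product (0.000457, 0.025348)
  m=+3: Y*=(-0.135138, 0.330198)  Y=(-0.010453, -0.004053)  product (0.002751, -0.002904)
Σ over m = (-0.080159, -0.000000); ×(4π/7) → (-0.143900, -0.000000). Real part: -0.143900

-0.143900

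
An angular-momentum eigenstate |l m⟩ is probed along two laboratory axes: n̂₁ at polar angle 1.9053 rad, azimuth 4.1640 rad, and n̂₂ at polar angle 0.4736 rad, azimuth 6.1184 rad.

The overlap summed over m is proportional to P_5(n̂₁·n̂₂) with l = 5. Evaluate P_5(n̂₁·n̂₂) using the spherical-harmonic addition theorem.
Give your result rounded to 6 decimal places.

Summing Y*_{l m}(θ₁,φ₁)·Y_{l m}(θ₂,φ₂) over m ∈ [−5, 5]; prefactor 4π/(2·5+1) = 1.142397:
  [-5]  conj(Y_{5,-5})(Ω₁) = -0.13579 + 0.32149j ; Y_{5,-5}(Ω₂) = 0.00622 + 0.00672j ; Δ = -0.00301 + 0.00109j
  [-4]  conj(Y_{5,-4})(Ω₁) = 0.22373 + 0.31157j ; Y_{5,-4}(Ω₂) = 0.04468 + 0.03462j ; Δ = -0.00079 + 0.02167j
  [-3]  conj(Y_{5,-3})(Ω₁) = -0.00871 + 0.00065j ; Y_{5,-3}(Ω₂) = 0.17705 + 0.09543j ; Δ = -0.00160 - 0.00072j
  [-2]  conj(Y_{5,-2})(Ω₁) = -0.15333 + 0.29887j ; Y_{5,-2}(Ω₂) = 0.40846 + 0.13971j ; Δ = -0.10439 + 0.10065j
  [-1]  conj(Y_{5,-1})(Ω₁) = 0.04179 + 0.06841j ; Y_{5,-1}(Ω₂) = 0.44442 + 0.07390j ; Δ = 0.01352 + 0.03349j
  [+0]  conj(Y_{5,0})(Ω₁) = -0.31435 + 0.00000j ; Y_{5,0}(Ω₂) = -0.09606 + 0.00000j ; Δ = 0.03020 + 0.00000j
  [+1]  conj(Y_{5,1})(Ω₁) = -0.04179 + 0.06841j ; Y_{5,1}(Ω₂) = -0.44442 + 0.07390j ; Δ = 0.01352 - 0.03349j
  [+2]  conj(Y_{5,2})(Ω₁) = -0.15333 - 0.29887j ; Y_{5,2}(Ω₂) = 0.40846 - 0.13971j ; Δ = -0.10439 - 0.10065j
  [+3]  conj(Y_{5,3})(Ω₁) = 0.00871 + 0.00065j ; Y_{5,3}(Ω₂) = -0.17705 + 0.09543j ; Δ = -0.00160 + 0.00072j
  [+4]  conj(Y_{5,4})(Ω₁) = 0.22373 - 0.31157j ; Y_{5,4}(Ω₂) = 0.04468 - 0.03462j ; Δ = -0.00079 - 0.02167j
  [+5]  conj(Y_{5,5})(Ω₁) = 0.13579 + 0.32149j ; Y_{5,5}(Ω₂) = -0.00622 + 0.00672j ; Δ = -0.00301 - 0.00109j
Total Σ_m = -0.16234 - 0.00000j. Multiply by 1.142397: -0.18545 - 0.00000j. P_5(cos γ) = -0.185454

-0.185454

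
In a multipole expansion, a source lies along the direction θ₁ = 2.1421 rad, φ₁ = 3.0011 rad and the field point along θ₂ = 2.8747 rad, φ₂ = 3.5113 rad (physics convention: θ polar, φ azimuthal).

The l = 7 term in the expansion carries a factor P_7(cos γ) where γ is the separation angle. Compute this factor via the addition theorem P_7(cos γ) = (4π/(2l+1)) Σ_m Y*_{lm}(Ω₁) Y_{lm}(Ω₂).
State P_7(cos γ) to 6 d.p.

Expand P_7 via completeness: Σ_{m} conj(Y_{7,m}) at Ω₁ times Y_{7,m} at Ω₂ —
  m=-7: -0.08259 + 0.12406j × 0.00004 + 0.00002j = -0.00001 + 0.00000j  (running Σ = -0.00001 + 0.00000j)
  m=-6: -0.23846 + 0.26763j × 0.00037 + 0.00048j = -0.00022 - 0.00002j  (running Σ = -0.00022 - 0.00001j)
  m=-5: -0.33041 + 0.27970j × 0.00142 + 0.00500j = -0.00187 - 0.00125j  (running Σ = -0.00209 - 0.00127j)
  m=-4: -0.13468 + 0.08481j × -0.00286 + 0.03102j = -0.00225 - 0.00442j  (running Σ = -0.00434 - 0.00569j)
  m=-3: 0.24471 - 0.10972j × -0.05911 + 0.11881j = -0.00143 + 0.03556j  (running Σ = -0.00577 + 0.02987j)
  m=-2: 0.28399 - 0.08197j × -0.28271 + 0.25784j = -0.05915 + 0.09640j  (running Σ = -0.06492 + 0.12627j)
  m=-1: -0.15311 + 0.02165j × -0.59122 + 0.22911j = 0.08556 - 0.04788j  (running Σ = 0.02064 + 0.07839j)
  m=0: -0.31682 + 0.00000j × -0.24405 + 0.00000j = 0.07732 + 0.00000j  (running Σ = 0.09796 + 0.07839j)
  m=1: 0.15311 + 0.02165j × 0.59122 + 0.22911j = 0.08556 + 0.04788j  (running Σ = 0.18352 + 0.12627j)
  m=2: 0.28399 + 0.08197j × -0.28271 - 0.25784j = -0.05915 - 0.09640j  (running Σ = 0.12437 + 0.02987j)
  m=3: -0.24471 - 0.10972j × 0.05911 + 0.11881j = -0.00143 - 0.03556j  (running Σ = 0.12294 - 0.00569j)
  m=4: -0.13468 - 0.08481j × -0.00286 - 0.03102j = -0.00225 + 0.00442j  (running Σ = 0.12069 - 0.00127j)
  m=5: 0.33041 + 0.27970j × -0.00142 + 0.00500j = -0.00187 + 0.00125j  (running Σ = 0.11883 - 0.00001j)
  m=6: -0.23846 - 0.26763j × 0.00037 - 0.00048j = -0.00022 + 0.00002j  (running Σ = 0.11861 + 0.00000j)
  m=7: 0.08259 + 0.12406j × -0.00004 + 0.00002j = -0.00001 - 0.00000j  (running Σ = 0.11860 + 0.00000j)
Total Σ_m = 0.11860 + 0.00000j. Multiply by 0.837758: 0.09936 + 0.00000j. P_7(cos γ) = 0.099361

0.099361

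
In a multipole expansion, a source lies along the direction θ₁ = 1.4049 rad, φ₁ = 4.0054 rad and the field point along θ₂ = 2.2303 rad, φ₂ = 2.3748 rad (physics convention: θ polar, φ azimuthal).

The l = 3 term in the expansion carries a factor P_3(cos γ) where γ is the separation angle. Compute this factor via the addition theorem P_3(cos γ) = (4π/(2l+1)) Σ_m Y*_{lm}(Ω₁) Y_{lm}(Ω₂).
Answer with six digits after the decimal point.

0.213587

Term-by-term m-sum for l=3 (normalisation 4π/7 = 1.795196):
  [-3]  conj(Y_{3,-3})(Ω₁) = +0.341208-0.209276i ; Y_{3,-3}(Ω₂) = +0.137270-0.153518i ; Δ = +0.014710-0.081109i
  [-2]  conj(Y_{3,-2})(Ω₁) = -0.025639+0.162150i ; Y_{3,-2}(Ω₂) = -0.014550-0.390831i ; Δ = +0.063746+0.007661i
  [-1]  conj(Y_{3,-1})(Ω₁) = +0.178809+0.209303i ; Y_{3,-1}(Ω₂) = -0.161335-0.155441i ; Δ = +0.003686-0.061562i
  [+0]  conj(Y_{3,0})(Ω₁) = -0.176472-0.000000i ; Y_{3,0}(Ω₂) = +0.256743+0.000000i ; Δ = -0.045308-0.000000i
  [+1]  conj(Y_{3,1})(Ω₁) = -0.178809+0.209303i ; Y_{3,1}(Ω₂) = +0.161335-0.155441i ; Δ = +0.003686+0.061562i
  [+2]  conj(Y_{3,2})(Ω₁) = -0.025639-0.162150i ; Y_{3,2}(Ω₂) = -0.014550+0.390831i ; Δ = +0.063746-0.007661i
  [+3]  conj(Y_{3,3})(Ω₁) = -0.341208-0.209276i ; Y_{3,3}(Ω₂) = -0.137270-0.153518i ; Δ = +0.014710+0.081109i
Σ over m = +0.118977+0.000000i; ×(4π/7) → +0.213587+0.000000i. Real part: 0.213587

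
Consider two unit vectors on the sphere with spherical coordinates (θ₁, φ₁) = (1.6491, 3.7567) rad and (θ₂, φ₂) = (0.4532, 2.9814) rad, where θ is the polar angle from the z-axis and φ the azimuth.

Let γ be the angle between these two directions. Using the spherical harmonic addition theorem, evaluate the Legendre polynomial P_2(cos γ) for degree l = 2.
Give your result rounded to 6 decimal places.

Addition theorem: P_2(cos γ) = (4π/5) Σ_m Y*_{lm}(Ω₁) Y_{lm}(Ω₂), m = −2…2:
  term(m=-2) = +0.000574+0.028423i   from Y*(Ω₁)=+0.128240+0.361859i, Y(Ω₂)=+0.070284+0.023321i
  term(m=-1) = -0.013085-0.012824i   from Y*(Ω₁)=+0.049204+0.034765i, Y(Ω₂)=-0.300216-0.048508i
  term(m=+0) = -0.139133-0.000000i   from Y*(Ω₁)=-0.309602-0.000000i, Y(Ω₂)=+0.449394+0.000000i
  term(m=+1) = -0.013085+0.012824i   from Y*(Ω₁)=-0.049204+0.034765i, Y(Ω₂)=+0.300216-0.048508i
  term(m=+2) = +0.000574-0.028423i   from Y*(Ω₁)=+0.128240-0.361859i, Y(Ω₂)=+0.070284-0.023321i
Total Σ_m = -0.164156+0.000000i. Multiply by 2.513274: -0.412569+0.000000i. P_2(cos γ) = -0.412569

-0.412569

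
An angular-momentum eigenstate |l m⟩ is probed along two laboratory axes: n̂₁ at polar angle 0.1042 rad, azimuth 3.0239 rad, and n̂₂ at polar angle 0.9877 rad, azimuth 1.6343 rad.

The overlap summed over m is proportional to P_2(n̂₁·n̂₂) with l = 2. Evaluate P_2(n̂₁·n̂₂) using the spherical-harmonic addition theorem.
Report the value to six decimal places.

-0.024088

Term-by-term m-sum for l=2 (normalisation 4π/5 = 2.513274):
  term(m=-2) = (-0.001052, 0.000399)   from Y*(Ω₁)=(0.004064, -0.000975), Y(Ω₂)=(-0.266998, 0.034094)
  term(m=-1) = (0.005114, 0.027913)   from Y*(Ω₁)=(-0.079365, 0.009384), Y(Ω₂)=(-0.022534, -0.354370)
  term(m=+0) = (-0.017709, 0.000000)   from Y*(Ω₁)=(0.620547, -0.000000), Y(Ω₂)=(-0.028537, 0.000000)
  term(m=+1) = (0.005114, -0.027913)   from Y*(Ω₁)=(0.079365, 0.009384), Y(Ω₂)=(0.022534, -0.354370)
  term(m=+2) = (-0.001052, -0.000399)   from Y*(Ω₁)=(0.004064, 0.000975), Y(Ω₂)=(-0.266998, -0.034094)
Accumulated sum (-0.009584, -0.000000); after 4π/(2l+1) scaling, (-0.024088, -0.000000) ⇒ P_2 = -0.024088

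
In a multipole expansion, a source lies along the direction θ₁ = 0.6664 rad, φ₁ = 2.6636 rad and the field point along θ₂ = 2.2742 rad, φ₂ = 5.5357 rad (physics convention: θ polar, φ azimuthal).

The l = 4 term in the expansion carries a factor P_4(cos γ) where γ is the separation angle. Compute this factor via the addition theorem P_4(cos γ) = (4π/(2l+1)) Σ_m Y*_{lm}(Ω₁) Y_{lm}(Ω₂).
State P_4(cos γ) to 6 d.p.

Summing Y*_{l m}(θ₁,φ₁)·Y_{l m}(θ₂,φ₂) over m ∈ [−4, 4]; prefactor 4π/(2·4+1) = 1.396263:
  m=-4: -0.021621-0.060893i × -0.147986+0.022616i = +0.004577+0.008522i  (running Σ = +0.004577+0.008522i)
  m=-3: -0.031698+0.230233i × +0.223475-0.281115i = +0.057638+0.060362i  (running Σ = +0.062215+0.068885i)
  m=-2: +0.245170-0.347215i × +0.028426+0.374167i = +0.136886+0.081865i  (running Σ = +0.199101+0.150749i)
  m=-1: -0.270478+0.140124i × +0.012219+0.011326i = -0.004892-0.001351i  (running Σ = +0.194209+0.149398i)
  m=0: -0.230007-0.000000i × -0.362308+0.000000i = +0.083333+0.000000i  (running Σ = +0.277542+0.149398i)
  m=1: +0.270478+0.140124i × -0.012219+0.011326i = -0.004892+0.001351i  (running Σ = +0.272650+0.150749i)
  m=2: +0.245170+0.347215i × +0.028426-0.374167i = +0.136886-0.081865i  (running Σ = +0.409536+0.068885i)
  m=3: +0.031698+0.230233i × -0.223475-0.281115i = +0.057638-0.060362i  (running Σ = +0.467174+0.008522i)
  m=4: -0.021621+0.060893i × -0.147986-0.022616i = +0.004577-0.008522i  (running Σ = +0.471751+0.000000i)
Total Σ_m = +0.471751+0.000000i. Multiply by 1.396263: +0.658688+0.000000i. P_4(cos γ) = 0.658688

0.658688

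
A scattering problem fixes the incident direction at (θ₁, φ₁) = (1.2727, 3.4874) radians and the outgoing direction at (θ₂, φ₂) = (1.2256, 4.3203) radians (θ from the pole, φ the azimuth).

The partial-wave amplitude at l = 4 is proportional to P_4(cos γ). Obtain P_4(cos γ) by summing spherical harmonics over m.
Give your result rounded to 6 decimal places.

-0.408481

Addition theorem: P_4(cos γ) = (4π/9) Σ_m Y*_{lm}(Ω₁) Y_{lm}(Ω₂), m = −4…4:
  m=-4: Y*=+0.068896+0.362999i  Y=+0.000847+0.346992i  product -0.125899+0.024214i
  m=-3: Y*=-0.163257-0.276491i  Y=+0.325809-0.135654i  product -0.090698-0.067937i
  m=-2: Y*=-0.093272-0.077234i  Y=+0.041625+0.041524i  product -0.000675-0.007088i
  m=-1: Y*=+0.299416+0.107875i  Y=+0.126551-0.306049i  product +0.070906-0.077984i
  m=+0: Y*=+0.071154-0.000000i  Y=+0.002519+0.000000i  product +0.000179+0.000000i
  m=+1: Y*=-0.299416+0.107875i  Y=-0.126551-0.306049i  product +0.070906+0.077984i
  m=+2: Y*=-0.093272+0.077234i  Y=+0.041625-0.041524i  product -0.000675+0.007088i
  m=+3: Y*=+0.163257-0.276491i  Y=-0.325809-0.135654i  product -0.090698+0.067937i
  m=+4: Y*=+0.068896-0.362999i  Y=+0.000847-0.346992i  product -0.125899-0.024214i
Total Σ_m = -0.292553+0.000000i. Multiply by 1.396263: -0.408481+0.000000i. P_4(cos γ) = -0.408481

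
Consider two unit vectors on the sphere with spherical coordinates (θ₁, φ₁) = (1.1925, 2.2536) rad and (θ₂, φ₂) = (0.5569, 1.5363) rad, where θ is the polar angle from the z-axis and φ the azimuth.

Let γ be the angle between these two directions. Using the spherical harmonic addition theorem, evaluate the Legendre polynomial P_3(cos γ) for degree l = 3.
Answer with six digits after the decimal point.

-0.226610

Addition theorem: P_3(cos γ) = (4π/7) Σ_m Y*_{lm}(Ω₁) Y_{lm}(Ω₂), m = −3…3:
  m=-3: +0.297364+0.153911i × -0.006364+0.061279i = -0.011324+0.017243i  (running Σ = -0.011324+0.017243i)
  m=-2: -0.066417-0.319131i × -0.241796-0.016709i = +0.010727+0.078274i  (running Σ = -0.000597+0.095517i)
  m=-1: +0.060251-0.074081i × +0.015336-0.444401i = -0.031998-0.027912i  (running Σ = -0.032595+0.067605i)
  m=0: -0.319478-0.000000i × +0.191067+0.000000i = -0.061042-0.000000i  (running Σ = -0.093637+0.067605i)
  m=1: -0.060251-0.074081i × -0.015336-0.444401i = -0.031998+0.027912i  (running Σ = -0.125634+0.095517i)
  m=2: -0.066417+0.319131i × -0.241796+0.016709i = +0.010727-0.078274i  (running Σ = -0.114907+0.017243i)
  m=3: -0.297364+0.153911i × +0.006364+0.061279i = -0.011324-0.017243i  (running Σ = -0.126231-0.000000i)
Σ over m = -0.126231-0.000000i; ×(4π/7) → -0.226610-0.000000i. Real part: -0.226610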